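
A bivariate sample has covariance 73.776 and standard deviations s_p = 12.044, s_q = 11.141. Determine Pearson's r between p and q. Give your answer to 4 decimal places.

0.5498

r = Cov(p,q) / (s_p · s_q) = 73.776 / (12.044 × 11.141)
  = 73.776 / 134.1822 ≈ 0.5498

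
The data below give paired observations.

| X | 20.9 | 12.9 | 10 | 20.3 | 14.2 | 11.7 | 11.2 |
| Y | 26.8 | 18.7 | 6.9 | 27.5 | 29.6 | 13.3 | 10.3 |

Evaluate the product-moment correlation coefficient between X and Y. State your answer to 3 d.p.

0.812

n = 7, ΣX = 101.2, ΣY = 133.1, ΣX² = 1579.28, ΣY² = 3030.93, ΣXY = 2119.89
nΣXY − ΣXΣY = 14839.23 − 13469.72 = 1369.51
nΣX² − (ΣX)² = 11054.96 − 10241.44 = 813.52; nΣY² − (ΣY)² = 21216.51 − 17715.61 = 3500.9
r = 1369.51 / √(813.52 × 3500.9) = 1369.51 / 1687.6173 ≈ 0.812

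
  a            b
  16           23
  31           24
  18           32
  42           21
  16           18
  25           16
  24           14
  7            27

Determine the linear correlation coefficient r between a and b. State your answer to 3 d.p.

-0.297

n = 8, Σa = 179, Σb = 175, Σa² = 4811, Σb² = 4075, Σab = 3783
nΣab − ΣaΣb = 30264 − 31325 = -1061
nΣa² − (Σa)² = 38488 − 32041 = 6447; nΣb² − (Σb)² = 32600 − 30625 = 1975
r = -1061 / √(6447 × 1975) = -1061 / 3568.3084 ≈ -0.297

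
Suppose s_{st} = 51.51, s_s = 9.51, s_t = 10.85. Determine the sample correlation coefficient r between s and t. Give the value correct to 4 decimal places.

r = Cov(s,t) / (s_s · s_t) = 51.51 / (9.51 × 10.85)
  = 51.51 / 103.1835 ≈ 0.4992

0.4992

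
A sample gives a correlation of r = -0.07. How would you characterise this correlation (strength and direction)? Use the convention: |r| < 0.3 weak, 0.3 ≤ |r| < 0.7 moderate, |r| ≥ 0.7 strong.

r = -0.07 < 0 so the relationship is negative.
|r| = 0.07, which falls in the weak range.

weak negative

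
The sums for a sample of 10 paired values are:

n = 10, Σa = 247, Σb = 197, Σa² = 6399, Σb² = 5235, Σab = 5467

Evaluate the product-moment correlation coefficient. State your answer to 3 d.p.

0.946

r = (nΣab − ΣaΣb) / √[(nΣa² − (Σa)²)(nΣb² − (Σb)²)]
Numerator: 10×5467 − 247×197 = 6011
Denominator: √[(63990 − 61009)(52350 − 38809)] = √[2981 × 13541] = 6353.4023
r = 6011 / 6353.4023 ≈ 0.946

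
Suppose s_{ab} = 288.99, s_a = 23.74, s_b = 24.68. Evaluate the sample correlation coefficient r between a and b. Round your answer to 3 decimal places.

0.493

r = Cov(a,b) / (s_a · s_b) = 288.99 / (23.74 × 24.68)
  = 288.99 / 585.9032 ≈ 0.493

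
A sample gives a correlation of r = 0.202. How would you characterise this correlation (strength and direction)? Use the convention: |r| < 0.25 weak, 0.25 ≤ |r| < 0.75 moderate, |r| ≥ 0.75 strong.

weak positive

r = 0.202 > 0 so the relationship is positive.
|r| = 0.202, which falls in the weak range.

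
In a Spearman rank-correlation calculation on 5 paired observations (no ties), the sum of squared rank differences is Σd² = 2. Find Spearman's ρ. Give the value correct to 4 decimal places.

0.9000

ρ = 1 − 6Σd² / [n(n²−1)] = 1 − 6×2 / (5×24)
  = 1 − 12/120 = 1 − 0.10000 ≈ 0.9000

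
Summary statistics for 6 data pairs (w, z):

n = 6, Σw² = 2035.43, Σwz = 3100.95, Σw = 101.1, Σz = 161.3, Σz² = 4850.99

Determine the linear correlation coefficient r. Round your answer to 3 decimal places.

r = (nΣwz − ΣwΣz) / √[(nΣw² − (Σw)²)(nΣz² − (Σz)²)]
Numerator: 6×3100.95 − 101.1×161.3 = 2298.27
Denominator: √[(12212.58 − 10221.21)(29105.94 − 26017.69)] = √[1991.37 × 3088.25] = 2479.8888
r = 2298.27 / 2479.8888 ≈ 0.927

0.927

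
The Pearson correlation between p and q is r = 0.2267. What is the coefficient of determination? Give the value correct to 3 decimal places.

r² = (0.2267)² = 0.051

0.051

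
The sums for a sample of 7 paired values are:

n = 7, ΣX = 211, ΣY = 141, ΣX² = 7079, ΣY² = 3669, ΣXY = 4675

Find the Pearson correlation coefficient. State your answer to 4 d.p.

0.5504

r = (nΣXY − ΣXΣY) / √[(nΣX² − (ΣX)²)(nΣY² − (ΣY)²)]
Numerator: 7×4675 − 211×141 = 2974
Denominator: √[(49553 − 44521)(25683 − 19881)] = √[5032 × 5802] = 5403.3012
r = 2974 / 5403.3012 ≈ 0.5504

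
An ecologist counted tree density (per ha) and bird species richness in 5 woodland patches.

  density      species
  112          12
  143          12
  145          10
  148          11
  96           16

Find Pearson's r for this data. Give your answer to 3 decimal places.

n = 5, Σx = 644, Σy = 61, Σx² = 85138, Σy² = 765, Σxy = 7674
nΣxy − ΣxΣy = 38370 − 39284 = -914
nΣx² − (Σx)² = 425690 − 414736 = 10954; nΣy² − (Σy)² = 3825 − 3721 = 104
r = -914 / √(10954 × 104) = -914 / 1067.3406 ≈ -0.856

-0.856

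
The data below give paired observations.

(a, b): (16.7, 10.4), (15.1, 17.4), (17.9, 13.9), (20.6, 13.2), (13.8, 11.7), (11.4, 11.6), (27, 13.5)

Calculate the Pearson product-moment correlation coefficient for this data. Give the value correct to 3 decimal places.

0.152

n = 7, Σa = 122.5, Σb = 91.7, Σa² = 2301.07, Σb² = 1232.07, Σab = 1615.35
nΣab − ΣaΣb = 11307.45 − 11233.25 = 74.2
nΣa² − (Σa)² = 16107.49 − 15006.25 = 1101.24; nΣb² − (Σb)² = 8624.49 − 8408.89 = 215.6
r = 74.2 / √(1101.24 × 215.6) = 74.2 / 487.2652 ≈ 0.152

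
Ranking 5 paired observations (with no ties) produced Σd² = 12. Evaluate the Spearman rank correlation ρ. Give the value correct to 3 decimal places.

0.400

ρ = 1 − 6Σd² / [n(n²−1)] = 1 − 6×12 / (5×24)
  = 1 − 72/120 = 1 − 0.6000 ≈ 0.400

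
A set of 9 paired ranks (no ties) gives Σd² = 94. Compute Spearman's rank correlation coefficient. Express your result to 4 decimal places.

ρ = 1 − 6Σd² / [n(n²−1)] = 1 − 6×94 / (9×80)
  = 1 − 564/720 = 1 − 0.78333 ≈ 0.2167

0.2167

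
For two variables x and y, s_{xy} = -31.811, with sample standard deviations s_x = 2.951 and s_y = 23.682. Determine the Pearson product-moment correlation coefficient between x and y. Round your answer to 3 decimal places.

r = Cov(x,y) / (s_x · s_y) = -31.811 / (2.951 × 23.682)
  = -31.811 / 69.8856 ≈ -0.455

-0.455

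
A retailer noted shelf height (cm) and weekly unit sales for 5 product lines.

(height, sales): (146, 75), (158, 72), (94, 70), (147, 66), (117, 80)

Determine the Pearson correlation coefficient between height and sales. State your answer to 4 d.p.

-0.1681

n = 5, Σx = 662, Σy = 363, Σx² = 90414, Σy² = 26465, Σxy = 47968
nΣxy − ΣxΣy = 239840 − 240306 = -466
nΣx² − (Σx)² = 452070 − 438244 = 13826; nΣy² − (Σy)² = 132325 − 131769 = 556
r = -466 / √(13826 × 556) = -466 / 2772.5901 ≈ -0.1681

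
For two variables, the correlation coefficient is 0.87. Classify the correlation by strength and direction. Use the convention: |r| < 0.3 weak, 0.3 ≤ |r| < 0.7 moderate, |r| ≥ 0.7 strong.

strong positive

r = 0.87 > 0 so the relationship is positive.
|r| = 0.87, which falls in the strong range.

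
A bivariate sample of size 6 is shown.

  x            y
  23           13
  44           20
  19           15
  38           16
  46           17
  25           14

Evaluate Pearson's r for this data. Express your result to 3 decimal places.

n = 6, Σx = 195, Σy = 95, Σx² = 7011, Σy² = 1535, Σxy = 3204
nΣxy − ΣxΣy = 19224 − 18525 = 699
nΣx² − (Σx)² = 42066 − 38025 = 4041; nΣy² − (Σy)² = 9210 − 9025 = 185
r = 699 / √(4041 × 185) = 699 / 864.6300 ≈ 0.808

0.808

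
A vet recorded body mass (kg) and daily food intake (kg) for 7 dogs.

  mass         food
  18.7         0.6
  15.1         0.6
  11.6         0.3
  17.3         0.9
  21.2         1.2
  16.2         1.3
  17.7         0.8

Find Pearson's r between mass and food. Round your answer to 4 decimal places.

n = 7, Σx = 117.8, Σy = 5.7, Σx² = 2036.72, Σy² = 5.39, Σxy = 99.99
nΣxy − ΣxΣy = 699.93 − 671.46 = 28.47
nΣx² − (Σx)² = 14257.04 − 13876.84 = 380.2; nΣy² − (Σy)² = 37.73 − 32.49 = 5.24
r = 28.47 / √(380.2 × 5.24) = 28.47 / 44.6346 ≈ 0.6378

0.6378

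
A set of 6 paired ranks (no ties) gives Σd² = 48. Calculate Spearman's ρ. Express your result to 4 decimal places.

-0.3714

ρ = 1 − 6Σd² / [n(n²−1)] = 1 − 6×48 / (6×35)
  = 1 − 288/210 = 1 − 1.37143 ≈ -0.3714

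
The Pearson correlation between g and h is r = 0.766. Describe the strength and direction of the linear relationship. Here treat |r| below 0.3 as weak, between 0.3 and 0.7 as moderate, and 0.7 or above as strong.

r = 0.766 > 0 so the relationship is positive.
|r| = 0.766, which falls in the strong range.

strong positive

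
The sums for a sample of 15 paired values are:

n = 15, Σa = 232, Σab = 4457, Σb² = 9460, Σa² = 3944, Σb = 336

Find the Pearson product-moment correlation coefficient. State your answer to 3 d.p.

r = (nΣab − ΣaΣb) / √[(nΣa² − (Σa)²)(nΣb² − (Σb)²)]
Numerator: 15×4457 − 232×336 = -11097
Denominator: √[(59160 − 53824)(141900 − 112896)] = √[5336 × 29004] = 12440.4720
r = -11097 / 12440.4720 ≈ -0.892

-0.892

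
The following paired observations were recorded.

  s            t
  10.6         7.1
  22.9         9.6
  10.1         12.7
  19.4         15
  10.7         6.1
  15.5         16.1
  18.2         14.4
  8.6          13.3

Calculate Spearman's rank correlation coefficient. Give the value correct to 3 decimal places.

0.238

Rank s: 3, 8, 2, 7, 4, 5, 6, 1
Rank t: 2, 3, 4, 7, 1, 8, 6, 5
d = rank(s) − rank(t): 1, 5, -2, 0, 3, -3, 0, -4; Σd² = 64
ρ = 1 − 6Σd² / [n(n²−1)] = 1 − 6×64 / (8×63) = 1 − 384/504 ≈ 0.238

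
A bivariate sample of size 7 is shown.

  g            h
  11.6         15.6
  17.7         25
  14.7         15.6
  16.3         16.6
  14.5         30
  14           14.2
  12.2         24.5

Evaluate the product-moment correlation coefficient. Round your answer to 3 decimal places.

0.182

n = 7, Σg = 101, Σh = 141.5, Σg² = 1484.72, Σh² = 3089.17, Σgh = 2056.06
nΣgh − ΣgΣh = 14392.42 − 14291.5 = 100.92
nΣg² − (Σg)² = 10393.04 − 10201 = 192.04; nΣh² − (Σh)² = 21624.19 − 20022.25 = 1601.94
r = 100.92 / √(192.04 × 1601.94) = 100.92 / 554.6499 ≈ 0.182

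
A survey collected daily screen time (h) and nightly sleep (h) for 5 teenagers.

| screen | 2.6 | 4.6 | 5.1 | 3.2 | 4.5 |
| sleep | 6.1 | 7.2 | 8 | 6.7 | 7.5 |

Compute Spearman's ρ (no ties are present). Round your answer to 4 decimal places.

Rank screen: 1, 4, 5, 2, 3
Rank sleep: 1, 3, 5, 2, 4
d = rank(screen) − rank(sleep): 0, 1, 0, 0, -1; Σd² = 2
ρ = 1 − 6Σd² / [n(n²−1)] = 1 − 6×2 / (5×24) = 1 − 12/120 ≈ 0.9000

0.9000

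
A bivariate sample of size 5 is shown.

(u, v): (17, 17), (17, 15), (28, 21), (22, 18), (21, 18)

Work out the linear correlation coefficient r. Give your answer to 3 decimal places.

n = 5, Σu = 105, Σv = 89, Σu² = 2287, Σv² = 1603, Σuv = 1906
nΣuv − ΣuΣv = 9530 − 9345 = 185
nΣu² − (Σu)² = 11435 − 11025 = 410; nΣv² − (Σv)² = 8015 − 7921 = 94
r = 185 / √(410 × 94) = 185 / 196.3161 ≈ 0.942

0.942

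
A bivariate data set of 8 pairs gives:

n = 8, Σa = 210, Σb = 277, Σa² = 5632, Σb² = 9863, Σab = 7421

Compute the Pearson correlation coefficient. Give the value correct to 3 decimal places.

0.831

r = (nΣab − ΣaΣb) / √[(nΣa² − (Σa)²)(nΣb² − (Σb)²)]
Numerator: 8×7421 − 210×277 = 1198
Denominator: √[(45056 − 44100)(78904 − 76729)] = √[956 × 2175] = 1441.9778
r = 1198 / 1441.9778 ≈ 0.831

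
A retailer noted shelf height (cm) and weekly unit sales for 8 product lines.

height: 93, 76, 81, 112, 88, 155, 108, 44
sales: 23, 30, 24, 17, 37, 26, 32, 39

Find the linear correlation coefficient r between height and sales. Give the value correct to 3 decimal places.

n = 8, Σx = 757, Σy = 228, Σx² = 78899, Σy² = 6884, Σxy = 20725
nΣxy − ΣxΣy = 165800 − 172596 = -6796
nΣx² − (Σx)² = 631192 − 573049 = 58143; nΣy² − (Σy)² = 55072 − 51984 = 3088
r = -6796 / √(58143 × 3088) = -6796 / 13399.4621 ≈ -0.507

-0.507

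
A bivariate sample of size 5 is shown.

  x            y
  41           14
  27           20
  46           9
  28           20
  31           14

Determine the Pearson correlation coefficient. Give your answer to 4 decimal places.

-0.9017

n = 5, Σx = 173, Σy = 77, Σx² = 6271, Σy² = 1273, Σxy = 2522
nΣxy − ΣxΣy = 12610 − 13321 = -711
nΣx² − (Σx)² = 31355 − 29929 = 1426; nΣy² − (Σy)² = 6365 − 5929 = 436
r = -711 / √(1426 × 436) = -711 / 788.5024 ≈ -0.9017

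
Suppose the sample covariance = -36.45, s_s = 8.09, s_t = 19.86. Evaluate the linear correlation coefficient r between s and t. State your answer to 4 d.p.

-0.2269

r = Cov(s,t) / (s_s · s_t) = -36.45 / (8.09 × 19.86)
  = -36.45 / 160.6674 ≈ -0.2269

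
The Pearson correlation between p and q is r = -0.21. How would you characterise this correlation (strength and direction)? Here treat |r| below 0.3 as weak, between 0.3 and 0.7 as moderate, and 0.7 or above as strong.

weak negative

r = -0.21 < 0 so the relationship is negative.
|r| = 0.21, which falls in the weak range.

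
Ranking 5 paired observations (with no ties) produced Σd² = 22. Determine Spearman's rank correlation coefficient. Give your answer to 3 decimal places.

ρ = 1 − 6Σd² / [n(n²−1)] = 1 − 6×22 / (5×24)
  = 1 − 132/120 = 1 − 1.1000 ≈ -0.100

-0.100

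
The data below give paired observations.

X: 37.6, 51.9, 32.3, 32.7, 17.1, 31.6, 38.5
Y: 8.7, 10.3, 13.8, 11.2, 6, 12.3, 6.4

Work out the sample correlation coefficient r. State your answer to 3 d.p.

n = 7, ΣX = 241.7, ΣY = 68.7, ΣX² = 8993.17, ΣY² = 725.91, ΣXY = 2411.35
nΣXY − ΣXΣY = 16879.45 − 16604.79 = 274.66
nΣX² − (ΣX)² = 62952.19 − 58418.89 = 4533.3; nΣY² − (ΣY)² = 5081.37 − 4719.69 = 361.68
r = 274.66 / √(4533.3 × 361.68) = 274.66 / 1280.4702 ≈ 0.214

0.214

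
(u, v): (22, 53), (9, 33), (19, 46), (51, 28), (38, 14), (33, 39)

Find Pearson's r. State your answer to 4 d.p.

n = 6, Σu = 172, Σv = 213, Σu² = 6060, Σv² = 8515, Σuv = 5584
nΣuv − ΣuΣv = 33504 − 36636 = -3132
nΣu² − (Σu)² = 36360 − 29584 = 6776; nΣv² − (Σv)² = 51090 − 45369 = 5721
r = -3132 / √(6776 × 5721) = -3132 / 6226.1943 ≈ -0.5030

-0.5030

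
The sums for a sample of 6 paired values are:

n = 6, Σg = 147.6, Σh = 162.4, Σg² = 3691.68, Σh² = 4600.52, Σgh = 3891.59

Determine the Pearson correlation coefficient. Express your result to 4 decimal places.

-0.9275

r = (nΣgh − ΣgΣh) / √[(nΣg² − (Σg)²)(nΣh² − (Σh)²)]
Numerator: 6×3891.59 − 147.6×162.4 = -620.7
Denominator: √[(22150.08 − 21785.76)(27603.12 − 26373.76)] = √[364.32 × 1229.36] = 669.2387
r = -620.7 / 669.2387 ≈ -0.9275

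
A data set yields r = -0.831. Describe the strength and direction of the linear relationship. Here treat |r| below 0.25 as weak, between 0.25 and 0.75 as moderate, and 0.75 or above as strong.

r = -0.831 < 0 so the relationship is negative.
|r| = 0.831, which falls in the strong range.

strong negative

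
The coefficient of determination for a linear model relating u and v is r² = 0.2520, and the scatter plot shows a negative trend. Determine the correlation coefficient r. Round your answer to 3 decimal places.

-0.502

|r| = √0.2520 = 0.502
The association is negative, so r = −0.502.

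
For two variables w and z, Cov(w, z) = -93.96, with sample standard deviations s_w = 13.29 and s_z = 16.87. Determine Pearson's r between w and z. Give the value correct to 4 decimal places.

-0.4191

r = Cov(w,z) / (s_w · s_z) = -93.96 / (13.29 × 16.87)
  = -93.96 / 224.2023 ≈ -0.4191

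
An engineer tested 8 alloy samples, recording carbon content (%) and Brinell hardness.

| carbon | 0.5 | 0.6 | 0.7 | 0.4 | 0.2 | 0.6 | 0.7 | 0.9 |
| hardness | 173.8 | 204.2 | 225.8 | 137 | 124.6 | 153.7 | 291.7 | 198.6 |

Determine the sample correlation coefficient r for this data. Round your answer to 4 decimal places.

0.6767

n = 8, Σx = 4.6, Σy = 1509.4, Σx² = 2.96, Σy² = 305338.42, Σxy = 922.35
nΣxy − ΣxΣy = 7378.8 − 6943.24 = 435.56
nΣx² − (Σx)² = 23.68 − 21.16 = 2.52; nΣy² − (Σy)² = 2442707.36 − 2278288.36 = 164419
r = 435.56 / √(2.52 × 164419) = 435.56 / 643.6893 ≈ 0.6767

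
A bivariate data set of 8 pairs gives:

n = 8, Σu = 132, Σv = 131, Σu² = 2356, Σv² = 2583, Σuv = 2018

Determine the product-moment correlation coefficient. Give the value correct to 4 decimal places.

r = (nΣuv − ΣuΣv) / √[(nΣu² − (Σu)²)(nΣv² − (Σv)²)]
Numerator: 8×2018 − 132×131 = -1148
Denominator: √[(18848 − 17424)(20664 − 17161)] = √[1424 × 3503] = 2233.4440
r = -1148 / 2233.4440 ≈ -0.5140

-0.5140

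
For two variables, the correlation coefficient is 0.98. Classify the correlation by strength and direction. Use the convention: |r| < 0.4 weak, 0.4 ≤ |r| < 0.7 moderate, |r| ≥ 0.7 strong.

r = 0.98 > 0 so the relationship is positive.
|r| = 0.98, which falls in the strong range.

strong positive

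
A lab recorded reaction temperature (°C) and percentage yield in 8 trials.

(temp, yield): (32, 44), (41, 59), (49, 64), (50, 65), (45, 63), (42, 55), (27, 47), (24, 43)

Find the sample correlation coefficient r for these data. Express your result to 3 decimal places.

n = 8, Σx = 310, Σy = 440, Σx² = 12700, Σy² = 24790, Σxy = 17659
nΣxy − ΣxΣy = 141272 − 136400 = 4872
nΣx² − (Σx)² = 101600 − 96100 = 5500; nΣy² − (Σy)² = 198320 − 193600 = 4720
r = 4872 / √(5500 × 4720) = 4872 / 5095.0957 ≈ 0.956

0.956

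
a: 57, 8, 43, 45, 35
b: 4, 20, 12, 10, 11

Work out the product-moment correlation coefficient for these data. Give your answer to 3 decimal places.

n = 5, Σa = 188, Σb = 57, Σa² = 8412, Σb² = 781, Σab = 1739
nΣab − ΣaΣb = 8695 − 10716 = -2021
nΣa² − (Σa)² = 42060 − 35344 = 6716; nΣb² − (Σb)² = 3905 − 3249 = 656
r = -2021 / √(6716 × 656) = -2021 / 2098.9750 ≈ -0.963

-0.963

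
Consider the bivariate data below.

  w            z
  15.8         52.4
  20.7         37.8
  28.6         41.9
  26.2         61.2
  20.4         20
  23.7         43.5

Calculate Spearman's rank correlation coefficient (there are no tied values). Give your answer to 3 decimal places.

Rank w: 1, 3, 6, 5, 2, 4
Rank z: 5, 2, 3, 6, 1, 4
d = rank(w) − rank(z): -4, 1, 3, -1, 1, 0; Σd² = 28
ρ = 1 − 6Σd² / [n(n²−1)] = 1 − 6×28 / (6×35) = 1 − 168/210 ≈ 0.200

0.200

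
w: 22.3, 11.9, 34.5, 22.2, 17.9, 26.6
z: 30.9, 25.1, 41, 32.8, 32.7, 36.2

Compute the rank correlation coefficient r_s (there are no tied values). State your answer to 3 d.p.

Rank w: 4, 1, 6, 3, 2, 5
Rank z: 2, 1, 6, 4, 3, 5
d = rank(w) − rank(z): 2, 0, 0, -1, -1, 0; Σd² = 6
ρ = 1 − 6Σd² / [n(n²−1)] = 1 − 6×6 / (6×35) = 1 − 36/210 ≈ 0.829

0.829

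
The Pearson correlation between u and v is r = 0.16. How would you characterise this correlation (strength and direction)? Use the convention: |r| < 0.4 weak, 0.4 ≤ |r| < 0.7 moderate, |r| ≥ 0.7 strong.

r = 0.16 > 0 so the relationship is positive.
|r| = 0.16, which falls in the weak range.

weak positive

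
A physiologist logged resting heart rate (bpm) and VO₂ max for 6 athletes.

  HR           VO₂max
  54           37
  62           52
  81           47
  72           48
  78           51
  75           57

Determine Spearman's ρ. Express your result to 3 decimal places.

0.143

Rank HR: 1, 2, 6, 3, 5, 4
Rank VO₂max: 1, 5, 2, 3, 4, 6
d = rank(HR) − rank(VO₂max): 0, -3, 4, 0, 1, -2; Σd² = 30
ρ = 1 − 6Σd² / [n(n²−1)] = 1 − 6×30 / (6×35) = 1 − 180/210 ≈ 0.143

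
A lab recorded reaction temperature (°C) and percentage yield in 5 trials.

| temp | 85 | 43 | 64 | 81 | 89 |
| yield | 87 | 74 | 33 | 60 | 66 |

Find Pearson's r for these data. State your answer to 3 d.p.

0.167

n = 5, Σx = 362, Σy = 320, Σx² = 27652, Σy² = 22090, Σxy = 23423
nΣxy − ΣxΣy = 117115 − 115840 = 1275
nΣx² − (Σx)² = 138260 − 131044 = 7216; nΣy² − (Σy)² = 110450 − 102400 = 8050
r = 1275 / √(7216 × 8050) = 1275 / 7621.6009 ≈ 0.167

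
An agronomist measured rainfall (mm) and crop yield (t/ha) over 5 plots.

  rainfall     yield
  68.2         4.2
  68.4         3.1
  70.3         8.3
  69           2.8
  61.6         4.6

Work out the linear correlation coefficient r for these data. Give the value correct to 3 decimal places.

0.202

n = 5, Σx = 337.5, Σy = 23, Σx² = 22827.45, Σy² = 125.14, Σxy = 1558.53
nΣxy − ΣxΣy = 7792.65 − 7762.5 = 30.15
nΣx² − (Σx)² = 114137.25 − 113906.25 = 231; nΣy² − (Σy)² = 625.7 − 529 = 96.7
r = 30.15 / √(231 × 96.7) = 30.15 / 149.4580 ≈ 0.202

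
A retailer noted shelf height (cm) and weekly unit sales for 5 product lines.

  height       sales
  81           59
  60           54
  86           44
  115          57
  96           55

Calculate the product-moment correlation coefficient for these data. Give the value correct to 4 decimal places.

0.1571

n = 5, Σx = 438, Σy = 269, Σx² = 39998, Σy² = 14607, Σxy = 23638
nΣxy − ΣxΣy = 118190 − 117822 = 368
nΣx² − (Σx)² = 199990 − 191844 = 8146; nΣy² − (Σy)² = 73035 − 72361 = 674
r = 368 / √(8146 × 674) = 368 / 2343.1611 ≈ 0.1571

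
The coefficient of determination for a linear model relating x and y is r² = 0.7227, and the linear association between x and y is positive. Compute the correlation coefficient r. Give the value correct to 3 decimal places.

0.850

|r| = √0.7227 = 0.850
The association is positive, so r = 0.850.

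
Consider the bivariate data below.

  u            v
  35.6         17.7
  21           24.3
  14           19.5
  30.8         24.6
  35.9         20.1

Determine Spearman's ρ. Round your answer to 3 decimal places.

Rank u: 4, 2, 1, 3, 5
Rank v: 1, 4, 2, 5, 3
d = rank(u) − rank(v): 3, -2, -1, -2, 2; Σd² = 22
ρ = 1 − 6Σd² / [n(n²−1)] = 1 − 6×22 / (5×24) = 1 − 132/120 ≈ -0.100

-0.100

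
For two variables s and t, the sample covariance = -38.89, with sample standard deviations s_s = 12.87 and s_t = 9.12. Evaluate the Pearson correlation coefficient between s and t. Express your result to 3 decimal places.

r = Cov(s,t) / (s_s · s_t) = -38.89 / (12.87 × 9.12)
  = -38.89 / 117.3744 ≈ -0.331

-0.331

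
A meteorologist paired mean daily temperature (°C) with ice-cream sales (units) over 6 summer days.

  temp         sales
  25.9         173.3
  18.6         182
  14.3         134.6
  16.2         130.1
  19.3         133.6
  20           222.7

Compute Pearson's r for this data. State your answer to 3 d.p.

0.465

n = 6, Σx = 114.3, Σy = 976.3, Σx² = 2256.19, Σy² = 165644.31, Σxy = 18938.55
nΣxy − ΣxΣy = 113631.3 − 111591.09 = 2040.21
nΣx² − (Σx)² = 13537.14 − 13064.49 = 472.65; nΣy² − (Σy)² = 993865.86 − 953161.69 = 40704.17
r = 2040.21 / √(472.65 × 40704.17) = 2040.21 / 4386.2086 ≈ 0.465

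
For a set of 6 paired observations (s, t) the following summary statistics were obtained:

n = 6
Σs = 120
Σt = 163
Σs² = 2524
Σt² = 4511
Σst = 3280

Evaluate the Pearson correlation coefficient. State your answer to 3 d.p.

r = (nΣst − ΣsΣt) / √[(nΣs² − (Σs)²)(nΣt² − (Σt)²)]
Numerator: 6×3280 − 120×163 = 120
Denominator: √[(15144 − 14400)(27066 − 26569)] = √[744 × 497] = 608.0855
r = 120 / 608.0855 ≈ 0.197

0.197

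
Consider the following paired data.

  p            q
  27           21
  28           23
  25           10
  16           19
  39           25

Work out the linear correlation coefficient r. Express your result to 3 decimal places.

n = 5, Σp = 135, Σq = 98, Σp² = 3915, Σq² = 2056, Σpq = 2740
nΣpq − ΣpΣq = 13700 − 13230 = 470
nΣp² − (Σp)² = 19575 − 18225 = 1350; nΣq² − (Σq)² = 10280 − 9604 = 676
r = 470 / √(1350 × 676) = 470 / 955.3010 ≈ 0.492

0.492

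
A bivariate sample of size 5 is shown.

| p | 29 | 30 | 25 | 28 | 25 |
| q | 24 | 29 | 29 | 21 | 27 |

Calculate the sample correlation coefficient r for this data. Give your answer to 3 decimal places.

n = 5, Σp = 137, Σq = 130, Σp² = 3775, Σq² = 3428, Σpq = 3554
nΣpq − ΣpΣq = 17770 − 17810 = -40
nΣp² − (Σp)² = 18875 − 18769 = 106; nΣq² − (Σq)² = 17140 − 16900 = 240
r = -40 / √(106 × 240) = -40 / 159.4992 ≈ -0.251

-0.251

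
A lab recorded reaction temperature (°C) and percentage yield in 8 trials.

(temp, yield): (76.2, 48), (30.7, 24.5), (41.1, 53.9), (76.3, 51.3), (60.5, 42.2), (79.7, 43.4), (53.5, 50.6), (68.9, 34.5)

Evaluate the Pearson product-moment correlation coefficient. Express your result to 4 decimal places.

0.3477

n = 8, Σx = 486.9, Σy = 348.4, Σx² = 31881.63, Σy² = 15856.16, Σxy = 21635.46
nΣxy − ΣxΣy = 173083.68 − 169635.96 = 3447.72
nΣx² − (Σx)² = 255053.04 − 237071.61 = 17981.43; nΣy² − (Σy)² = 126849.28 − 121382.56 = 5466.72
r = 3447.72 / √(17981.43 × 5466.72) = 3447.72 / 9914.6076 ≈ 0.3477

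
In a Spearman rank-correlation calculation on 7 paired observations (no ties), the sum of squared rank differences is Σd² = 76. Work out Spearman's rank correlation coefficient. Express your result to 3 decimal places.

ρ = 1 − 6Σd² / [n(n²−1)] = 1 − 6×76 / (7×48)
  = 1 − 456/336 = 1 − 1.3571 ≈ -0.357

-0.357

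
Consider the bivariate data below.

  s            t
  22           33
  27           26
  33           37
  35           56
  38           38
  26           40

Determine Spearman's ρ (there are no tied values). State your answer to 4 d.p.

Rank s: 1, 3, 4, 5, 6, 2
Rank t: 2, 1, 3, 6, 4, 5
d = rank(s) − rank(t): -1, 2, 1, -1, 2, -3; Σd² = 20
ρ = 1 − 6Σd² / [n(n²−1)] = 1 − 6×20 / (6×35) = 1 − 120/210 ≈ 0.4286

0.4286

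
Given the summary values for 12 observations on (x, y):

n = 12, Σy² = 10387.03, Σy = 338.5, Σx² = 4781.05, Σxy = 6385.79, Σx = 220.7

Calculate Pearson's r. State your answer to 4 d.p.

r = (nΣxy − ΣxΣy) / √[(nΣx² − (Σx)²)(nΣy² − (Σy)²)]
Numerator: 12×6385.79 − 220.7×338.5 = 1922.53
Denominator: √[(57372.6 − 48708.49)(124644.36 − 114582.25)] = √[8664.11 × 10062.11] = 9336.9817
r = 1922.53 / 9336.9817 ≈ 0.2059

0.2059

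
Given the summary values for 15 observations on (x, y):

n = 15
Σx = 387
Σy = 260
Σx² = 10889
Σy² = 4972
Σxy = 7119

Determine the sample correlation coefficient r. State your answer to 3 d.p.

0.634

r = (nΣxy − ΣxΣy) / √[(nΣx² − (Σx)²)(nΣy² − (Σy)²)]
Numerator: 15×7119 − 387×260 = 6165
Denominator: √[(163335 − 149769)(74580 − 67600)] = √[13566 × 6980] = 9730.9136
r = 6165 / 9730.9136 ≈ 0.634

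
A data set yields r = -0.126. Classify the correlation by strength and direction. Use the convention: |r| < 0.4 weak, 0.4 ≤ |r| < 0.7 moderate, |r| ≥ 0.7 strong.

r = -0.126 < 0 so the relationship is negative.
|r| = 0.126, which falls in the weak range.

weak negative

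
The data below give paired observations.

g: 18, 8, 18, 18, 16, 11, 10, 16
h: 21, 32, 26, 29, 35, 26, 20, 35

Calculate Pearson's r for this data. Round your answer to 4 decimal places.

0.0605

n = 8, Σg = 115, Σh = 224, Σg² = 1769, Σh² = 6508, Σgh = 3230
nΣgh − ΣgΣh = 25840 − 25760 = 80
nΣg² − (Σg)² = 14152 − 13225 = 927; nΣh² − (Σh)² = 52064 − 50176 = 1888
r = 80 / √(927 × 1888) = 80 / 1322.9422 ≈ 0.0605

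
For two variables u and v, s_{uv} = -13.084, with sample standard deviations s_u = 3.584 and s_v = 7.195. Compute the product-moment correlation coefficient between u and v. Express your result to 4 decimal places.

r = Cov(u,v) / (s_u · s_v) = -13.084 / (3.584 × 7.195)
  = -13.084 / 25.7869 ≈ -0.5074

-0.5074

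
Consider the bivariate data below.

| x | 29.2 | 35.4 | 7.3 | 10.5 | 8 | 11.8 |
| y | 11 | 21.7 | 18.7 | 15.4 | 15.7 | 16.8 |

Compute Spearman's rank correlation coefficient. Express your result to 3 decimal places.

Rank x: 5, 6, 1, 3, 2, 4
Rank y: 1, 6, 5, 2, 3, 4
d = rank(x) − rank(y): 4, 0, -4, 1, -1, 0; Σd² = 34
ρ = 1 − 6Σd² / [n(n²−1)] = 1 − 6×34 / (6×35) = 1 − 204/210 ≈ 0.029

0.029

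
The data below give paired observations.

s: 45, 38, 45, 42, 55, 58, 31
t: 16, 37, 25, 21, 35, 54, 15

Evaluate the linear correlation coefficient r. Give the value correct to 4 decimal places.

0.7019

n = 7, Σs = 314, Σt = 203, Σs² = 14608, Σt² = 7057, Σst = 9655
nΣst − ΣsΣt = 67585 − 63742 = 3843
nΣs² − (Σs)² = 102256 − 98596 = 3660; nΣt² − (Σt)² = 49399 − 41209 = 8190
r = 3843 / √(3660 × 8190) = 3843 / 5474.9795 ≈ 0.7019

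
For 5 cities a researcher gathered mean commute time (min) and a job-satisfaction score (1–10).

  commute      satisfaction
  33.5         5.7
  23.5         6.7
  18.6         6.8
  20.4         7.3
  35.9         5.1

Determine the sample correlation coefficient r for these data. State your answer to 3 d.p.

-0.951

n = 5, Σx = 131.9, Σy = 31.6, Σx² = 3725.43, Σy² = 202.92, Σxy = 806.89
nΣxy − ΣxΣy = 4034.45 − 4168.04 = -133.59
nΣx² − (Σx)² = 18627.15 − 17397.61 = 1229.54; nΣy² − (Σy)² = 1014.6 − 998.56 = 16.04
r = -133.59 / √(1229.54 × 16.04) = -133.59 / 140.4344 ≈ -0.951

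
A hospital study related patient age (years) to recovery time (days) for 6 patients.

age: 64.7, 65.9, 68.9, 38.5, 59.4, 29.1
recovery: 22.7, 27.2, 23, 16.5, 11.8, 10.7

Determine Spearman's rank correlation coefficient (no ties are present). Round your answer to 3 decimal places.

Rank age: 4, 5, 6, 2, 3, 1
Rank recovery: 4, 6, 5, 3, 2, 1
d = rank(age) − rank(recovery): 0, -1, 1, -1, 1, 0; Σd² = 4
ρ = 1 − 6Σd² / [n(n²−1)] = 1 − 6×4 / (6×35) = 1 − 24/210 ≈ 0.886

0.886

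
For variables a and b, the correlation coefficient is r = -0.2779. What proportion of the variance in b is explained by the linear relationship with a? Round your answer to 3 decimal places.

0.077

r² = (-0.2779)² = 0.077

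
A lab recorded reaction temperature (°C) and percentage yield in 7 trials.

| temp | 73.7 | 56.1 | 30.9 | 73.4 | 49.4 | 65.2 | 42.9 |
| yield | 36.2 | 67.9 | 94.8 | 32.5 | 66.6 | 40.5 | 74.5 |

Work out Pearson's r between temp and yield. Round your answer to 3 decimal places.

n = 7, Σx = 391.6, Σy = 413, Σx² = 23453.08, Σy² = 27590.2, Σxy = 20918.64
nΣxy − ΣxΣy = 146430.48 − 161730.8 = -15300.32
nΣx² − (Σx)² = 164171.56 − 153350.56 = 10821; nΣy² − (Σy)² = 193131.4 − 170569 = 22562.4
r = -15300.32 / √(10821 × 22562.4) = -15300.32 / 15625.2274 ≈ -0.979

-0.979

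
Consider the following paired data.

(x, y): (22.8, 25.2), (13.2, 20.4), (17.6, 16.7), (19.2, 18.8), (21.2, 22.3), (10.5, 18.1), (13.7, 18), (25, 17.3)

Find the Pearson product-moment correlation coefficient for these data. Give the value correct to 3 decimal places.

n = 8, Σx = 143.2, Σy = 156.8, Σx² = 2744.86, Σy² = 3131.72, Σxy = 2840.63
nΣxy − ΣxΣy = 22725.04 − 22453.76 = 271.28
nΣx² − (Σx)² = 21958.88 − 20506.24 = 1452.64; nΣy² − (Σy)² = 25053.76 − 24586.24 = 467.52
r = 271.28 / √(1452.64 × 467.52) = 271.28 / 824.0984 ≈ 0.329

0.329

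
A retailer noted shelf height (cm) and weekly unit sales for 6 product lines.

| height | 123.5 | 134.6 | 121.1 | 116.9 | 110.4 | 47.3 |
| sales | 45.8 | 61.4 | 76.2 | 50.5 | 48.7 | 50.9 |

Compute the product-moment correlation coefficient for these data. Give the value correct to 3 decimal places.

n = 6, Σx = 653.8, Σy = 333.5, Σx² = 76125.68, Σy² = 19186.79, Σxy = 36836.06
nΣxy − ΣxΣy = 221016.36 − 218042.3 = 2974.06
nΣx² − (Σx)² = 456754.08 − 427454.44 = 29299.64; nΣy² − (Σy)² = 115120.74 − 111222.25 = 3898.49
r = 2974.06 / √(29299.64 × 3898.49) = 2974.06 / 10687.5794 ≈ 0.278

0.278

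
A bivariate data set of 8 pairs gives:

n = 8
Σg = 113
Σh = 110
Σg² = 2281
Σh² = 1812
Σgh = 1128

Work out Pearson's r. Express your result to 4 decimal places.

-0.9400

r = (nΣgh − ΣgΣh) / √[(nΣg² − (Σg)²)(nΣh² − (Σh)²)]
Numerator: 8×1128 − 113×110 = -3406
Denominator: √[(18248 − 12769)(14496 − 12100)] = √[5479 × 2396] = 3623.2146
r = -3406 / 3623.2146 ≈ -0.9400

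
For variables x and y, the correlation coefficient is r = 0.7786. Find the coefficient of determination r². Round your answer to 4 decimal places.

0.6062

r² = (0.7786)² = 0.6062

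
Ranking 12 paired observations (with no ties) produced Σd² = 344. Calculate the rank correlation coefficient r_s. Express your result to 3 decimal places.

ρ = 1 − 6Σd² / [n(n²−1)] = 1 − 6×344 / (12×143)
  = 1 − 2064/1716 = 1 − 1.2028 ≈ -0.203

-0.203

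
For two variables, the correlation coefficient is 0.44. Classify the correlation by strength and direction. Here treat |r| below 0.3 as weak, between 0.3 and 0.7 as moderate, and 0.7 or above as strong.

r = 0.44 > 0 so the relationship is positive.
|r| = 0.44, which falls in the moderate range.

moderate positive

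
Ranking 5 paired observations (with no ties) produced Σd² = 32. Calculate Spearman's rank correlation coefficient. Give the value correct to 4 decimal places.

ρ = 1 − 6Σd² / [n(n²−1)] = 1 − 6×32 / (5×24)
  = 1 − 192/120 = 1 − 1.60000 ≈ -0.6000

-0.6000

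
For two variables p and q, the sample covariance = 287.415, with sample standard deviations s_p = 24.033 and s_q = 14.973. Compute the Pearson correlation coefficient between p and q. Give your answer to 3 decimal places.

0.799

r = Cov(p,q) / (s_p · s_q) = 287.415 / (24.033 × 14.973)
  = 287.415 / 359.8461 ≈ 0.799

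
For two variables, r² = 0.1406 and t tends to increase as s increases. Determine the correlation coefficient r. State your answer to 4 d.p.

0.3750

|r| = √0.1406 = 0.3750
The association is positive, so r = 0.3750.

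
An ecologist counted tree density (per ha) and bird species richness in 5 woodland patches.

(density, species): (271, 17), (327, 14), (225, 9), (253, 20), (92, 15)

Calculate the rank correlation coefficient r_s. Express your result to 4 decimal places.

Rank density: 4, 5, 2, 3, 1
Rank species: 4, 2, 1, 5, 3
d = rank(density) − rank(species): 0, 3, 1, -2, -2; Σd² = 18
ρ = 1 − 6Σd² / [n(n²−1)] = 1 − 6×18 / (5×24) = 1 − 108/120 ≈ 0.1000

0.1000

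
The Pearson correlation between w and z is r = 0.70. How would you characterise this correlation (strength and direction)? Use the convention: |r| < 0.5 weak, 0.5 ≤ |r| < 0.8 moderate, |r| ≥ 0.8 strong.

moderate positive

r = 0.70 > 0 so the relationship is positive.
|r| = 0.70, which falls in the moderate range.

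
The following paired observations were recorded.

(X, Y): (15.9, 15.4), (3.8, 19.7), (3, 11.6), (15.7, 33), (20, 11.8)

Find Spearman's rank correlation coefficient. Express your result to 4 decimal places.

Rank X: 4, 2, 1, 3, 5
Rank Y: 3, 4, 1, 5, 2
d = rank(X) − rank(Y): 1, -2, 0, -2, 3; Σd² = 18
ρ = 1 − 6Σd² / [n(n²−1)] = 1 − 6×18 / (5×24) = 1 − 108/120 ≈ 0.1000

0.1000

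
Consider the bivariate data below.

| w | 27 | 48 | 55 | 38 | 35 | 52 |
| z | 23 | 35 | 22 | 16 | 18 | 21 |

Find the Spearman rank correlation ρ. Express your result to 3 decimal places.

Rank w: 1, 4, 6, 3, 2, 5
Rank z: 5, 6, 4, 1, 2, 3
d = rank(w) − rank(z): -4, -2, 2, 2, 0, 2; Σd² = 32
ρ = 1 − 6Σd² / [n(n²−1)] = 1 − 6×32 / (6×35) = 1 − 192/210 ≈ 0.086

0.086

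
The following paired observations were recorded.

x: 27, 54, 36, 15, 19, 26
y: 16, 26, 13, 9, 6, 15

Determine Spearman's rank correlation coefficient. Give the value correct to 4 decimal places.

Rank x: 4, 6, 5, 1, 2, 3
Rank y: 5, 6, 3, 2, 1, 4
d = rank(x) − rank(y): -1, 0, 2, -1, 1, -1; Σd² = 8
ρ = 1 − 6Σd² / [n(n²−1)] = 1 − 6×8 / (6×35) = 1 − 48/210 ≈ 0.7714

0.7714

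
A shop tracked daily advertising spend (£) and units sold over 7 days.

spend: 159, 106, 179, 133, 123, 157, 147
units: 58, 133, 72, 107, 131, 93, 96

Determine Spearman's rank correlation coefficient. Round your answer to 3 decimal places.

Rank spend: 6, 1, 7, 3, 2, 5, 4
Rank units: 1, 7, 2, 5, 6, 3, 4
d = rank(spend) − rank(units): 5, -6, 5, -2, -4, 2, 0; Σd² = 110
ρ = 1 − 6Σd² / [n(n²−1)] = 1 − 6×110 / (7×48) = 1 − 660/336 ≈ -0.964

-0.964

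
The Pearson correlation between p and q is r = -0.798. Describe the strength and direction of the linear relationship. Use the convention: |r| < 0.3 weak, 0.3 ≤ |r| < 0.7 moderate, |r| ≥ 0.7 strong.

r = -0.798 < 0 so the relationship is negative.
|r| = 0.798, which falls in the strong range.

strong negative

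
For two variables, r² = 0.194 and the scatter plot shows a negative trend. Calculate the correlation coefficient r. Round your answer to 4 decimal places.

-0.4405

|r| = √0.194 = 0.4405
The association is negative, so r = −0.4405.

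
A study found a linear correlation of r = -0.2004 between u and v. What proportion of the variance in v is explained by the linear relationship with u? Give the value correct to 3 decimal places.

0.040

r² = (-0.2004)² = 0.040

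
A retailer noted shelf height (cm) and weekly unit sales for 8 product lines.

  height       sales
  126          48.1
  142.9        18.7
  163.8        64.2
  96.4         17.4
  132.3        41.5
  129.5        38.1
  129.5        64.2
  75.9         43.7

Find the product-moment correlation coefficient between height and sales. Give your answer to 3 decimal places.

0.342

n = 8, Σx = 996.3, Σy = 335.9, Σx² = 129224.41, Σy² = 16292.89, Σxy = 42981.28
nΣxy − ΣxΣy = 343850.24 − 334657.17 = 9193.07
nΣx² − (Σx)² = 1033795.28 − 992613.69 = 41181.59; nΣy² − (Σy)² = 130343.12 − 112828.81 = 17514.31
r = 9193.07 / √(41181.59 × 17514.31) = 9193.07 / 26856.4170 ≈ 0.342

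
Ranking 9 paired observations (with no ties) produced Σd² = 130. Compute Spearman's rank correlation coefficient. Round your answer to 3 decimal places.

-0.083

ρ = 1 − 6Σd² / [n(n²−1)] = 1 − 6×130 / (9×80)
  = 1 − 780/720 = 1 − 1.0833 ≈ -0.083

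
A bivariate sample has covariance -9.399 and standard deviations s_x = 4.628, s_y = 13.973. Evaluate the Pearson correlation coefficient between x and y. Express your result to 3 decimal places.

r = Cov(x,y) / (s_x · s_y) = -9.399 / (4.628 × 13.973)
  = -9.399 / 64.6670 ≈ -0.145

-0.145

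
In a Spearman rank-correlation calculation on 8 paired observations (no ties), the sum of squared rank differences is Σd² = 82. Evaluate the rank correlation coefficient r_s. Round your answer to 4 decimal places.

0.0238

ρ = 1 − 6Σd² / [n(n²−1)] = 1 − 6×82 / (8×63)
  = 1 − 492/504 = 1 − 0.97619 ≈ 0.0238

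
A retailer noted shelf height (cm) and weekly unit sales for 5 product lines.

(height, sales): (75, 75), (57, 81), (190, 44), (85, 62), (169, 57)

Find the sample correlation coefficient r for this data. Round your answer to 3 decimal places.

-0.920

n = 5, Σx = 576, Σy = 319, Σx² = 80760, Σy² = 21215, Σxy = 33505
nΣxy − ΣxΣy = 167525 − 183744 = -16219
nΣx² − (Σx)² = 403800 − 331776 = 72024; nΣy² − (Σy)² = 106075 − 101761 = 4314
r = -16219 / √(72024 × 4314) = -16219 / 17627.0115 ≈ -0.920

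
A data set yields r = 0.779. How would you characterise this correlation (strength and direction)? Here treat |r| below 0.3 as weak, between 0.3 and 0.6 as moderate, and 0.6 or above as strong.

strong positive

r = 0.779 > 0 so the relationship is positive.
|r| = 0.779, which falls in the strong range.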